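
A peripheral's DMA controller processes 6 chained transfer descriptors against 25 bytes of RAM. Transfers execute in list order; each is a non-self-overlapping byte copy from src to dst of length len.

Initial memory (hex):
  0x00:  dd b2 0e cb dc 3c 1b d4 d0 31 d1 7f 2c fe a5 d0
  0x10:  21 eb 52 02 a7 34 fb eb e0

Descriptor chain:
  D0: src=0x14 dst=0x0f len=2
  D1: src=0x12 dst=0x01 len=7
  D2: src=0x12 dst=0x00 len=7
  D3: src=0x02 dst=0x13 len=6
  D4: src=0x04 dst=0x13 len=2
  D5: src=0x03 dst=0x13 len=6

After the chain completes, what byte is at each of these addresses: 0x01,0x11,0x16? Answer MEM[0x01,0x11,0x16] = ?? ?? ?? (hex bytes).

  after D0: wrote 2B at 0x0f = a734
  after D1: wrote 7B at 0x01 = 5202a734fbebe0
  after D2: wrote 7B at 0x00 = 5202a734fbebe0
  after D3: wrote 6B at 0x13 = a734fbebe0e0
  after D4: wrote 2B at 0x13 = fbeb
  after D5: wrote 6B at 0x13 = 34fbebe0e0d0
query mem[0x01]=0x02, mem[0x11]=0xeb, mem[0x16]=0xe0

MEM[0x01,0x11,0x16] = 02 eb e0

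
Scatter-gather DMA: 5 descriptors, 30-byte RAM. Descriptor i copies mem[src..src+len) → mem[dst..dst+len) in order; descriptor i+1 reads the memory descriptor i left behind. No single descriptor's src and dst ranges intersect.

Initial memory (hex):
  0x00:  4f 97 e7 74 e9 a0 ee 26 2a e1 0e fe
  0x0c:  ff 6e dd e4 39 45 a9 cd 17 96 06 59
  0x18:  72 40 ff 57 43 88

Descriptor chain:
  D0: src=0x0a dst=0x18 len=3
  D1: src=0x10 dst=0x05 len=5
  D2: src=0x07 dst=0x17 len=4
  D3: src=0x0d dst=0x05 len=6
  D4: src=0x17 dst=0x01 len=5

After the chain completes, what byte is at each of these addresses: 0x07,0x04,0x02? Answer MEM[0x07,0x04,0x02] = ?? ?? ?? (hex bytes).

[0] 0x0a->0x18 len=3 : 0e fe ff
[1] 0x10->0x05 len=5 : 39 45 a9 cd 17
[2] 0x07->0x17 len=4 : a9 cd 17 0e
[3] 0x0d->0x05 len=6 : 6e dd e4 39 45 a9
[4] 0x17->0x01 len=5 : a9 cd 17 0e 57
query mem[0x07]=0xe4, mem[0x04]=0x0e, mem[0x02]=0xcd

MEM[0x07,0x04,0x02] = e4 0e cd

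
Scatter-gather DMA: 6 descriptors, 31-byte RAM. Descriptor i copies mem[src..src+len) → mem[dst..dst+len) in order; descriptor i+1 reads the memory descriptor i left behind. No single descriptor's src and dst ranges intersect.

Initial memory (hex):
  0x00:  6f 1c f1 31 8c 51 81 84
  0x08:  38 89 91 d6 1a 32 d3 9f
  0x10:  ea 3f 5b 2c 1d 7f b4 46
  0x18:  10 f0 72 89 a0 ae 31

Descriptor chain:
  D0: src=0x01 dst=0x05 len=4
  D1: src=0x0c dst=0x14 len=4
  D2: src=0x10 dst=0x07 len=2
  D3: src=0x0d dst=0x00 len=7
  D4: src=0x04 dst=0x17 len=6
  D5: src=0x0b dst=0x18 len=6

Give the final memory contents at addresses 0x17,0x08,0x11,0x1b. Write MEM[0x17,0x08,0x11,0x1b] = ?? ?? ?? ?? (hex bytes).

MEM[0x17,0x08,0x11,0x1b] = 3f 3f 3f d3

D0: mem[0x05..0x08] <- [1c f1 31 8c]
D1: mem[0x14..0x17] <- [1a 32 d3 9f]
D2: mem[0x07..0x08] <- [ea 3f]
D3: mem[0x00..0x06] <- [32 d3 9f ea 3f 5b 2c]
D4: mem[0x17..0x1c] <- [3f 5b 2c ea 3f 89]
D5: mem[0x18..0x1d] <- [d6 1a 32 d3 9f ea]
query mem[0x17]=0x3f, mem[0x08]=0x3f, mem[0x11]=0x3f, mem[0x1b]=0xd3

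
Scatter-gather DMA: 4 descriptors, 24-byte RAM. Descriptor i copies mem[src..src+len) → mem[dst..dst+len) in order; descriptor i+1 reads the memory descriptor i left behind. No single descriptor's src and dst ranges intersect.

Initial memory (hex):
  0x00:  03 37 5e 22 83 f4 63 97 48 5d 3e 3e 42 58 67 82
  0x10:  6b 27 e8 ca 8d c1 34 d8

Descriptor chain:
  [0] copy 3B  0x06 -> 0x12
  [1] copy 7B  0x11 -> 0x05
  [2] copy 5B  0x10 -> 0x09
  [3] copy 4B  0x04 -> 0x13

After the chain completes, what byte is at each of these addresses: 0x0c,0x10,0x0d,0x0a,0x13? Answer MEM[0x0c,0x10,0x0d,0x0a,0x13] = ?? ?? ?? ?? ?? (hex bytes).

MEM[0x0c,0x10,0x0d,0x0a,0x13] = 97 6b 48 27 83

#0 dst[0x12+3] := {0x63,0x97,0x48}
#1 dst[0x05+7] := {0x27,0x63,0x97,0x48,0xc1,0x34,0xd8}
#2 dst[0x09+5] := {0x6b,0x27,0x63,0x97,0x48}
#3 dst[0x13+4] := {0x83,0x27,0x63,0x97}
query mem[0x0c]=0x97, mem[0x10]=0x6b, mem[0x0d]=0x48, mem[0x0a]=0x27, mem[0x13]=0x83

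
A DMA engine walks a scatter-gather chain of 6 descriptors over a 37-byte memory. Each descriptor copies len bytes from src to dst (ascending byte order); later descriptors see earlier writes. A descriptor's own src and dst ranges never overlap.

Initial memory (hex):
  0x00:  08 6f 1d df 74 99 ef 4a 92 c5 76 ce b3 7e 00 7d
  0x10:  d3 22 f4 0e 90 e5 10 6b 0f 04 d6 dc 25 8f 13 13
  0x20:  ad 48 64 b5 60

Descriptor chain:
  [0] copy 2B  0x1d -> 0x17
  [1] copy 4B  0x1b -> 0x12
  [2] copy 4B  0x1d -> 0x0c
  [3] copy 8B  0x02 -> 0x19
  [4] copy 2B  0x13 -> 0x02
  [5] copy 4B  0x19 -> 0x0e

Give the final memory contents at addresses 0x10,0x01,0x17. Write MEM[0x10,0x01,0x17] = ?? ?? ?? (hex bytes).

  after D0: wrote 2B at 0x17 = 8f13
  after D1: wrote 4B at 0x12 = dc258f13
  after D2: wrote 4B at 0x0c = 8f1313ad
  after D3: wrote 8B at 0x19 = 1ddf7499ef4a92c5
  after D4: wrote 2B at 0x02 = 258f
  after D5: wrote 4B at 0x0e = 1ddf7499
query mem[0x10]=0x74, mem[0x01]=0x6f, mem[0x17]=0x8f

MEM[0x10,0x01,0x17] = 74 6f 8f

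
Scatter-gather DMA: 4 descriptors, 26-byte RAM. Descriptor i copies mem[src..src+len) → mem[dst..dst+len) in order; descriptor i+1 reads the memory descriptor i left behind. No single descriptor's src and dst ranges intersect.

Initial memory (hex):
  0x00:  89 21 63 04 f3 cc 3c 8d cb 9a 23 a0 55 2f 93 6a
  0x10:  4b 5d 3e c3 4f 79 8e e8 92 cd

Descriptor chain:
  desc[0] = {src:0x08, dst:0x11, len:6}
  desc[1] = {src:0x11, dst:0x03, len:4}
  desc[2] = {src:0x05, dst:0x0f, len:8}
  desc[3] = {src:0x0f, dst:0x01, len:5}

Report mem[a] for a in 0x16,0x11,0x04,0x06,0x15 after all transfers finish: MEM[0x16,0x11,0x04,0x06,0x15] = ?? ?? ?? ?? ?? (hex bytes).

MEM[0x16,0x11,0x04,0x06,0x15] = 55 8d cb a0 a0

[0] 0x08->0x11 len=6 : cb 9a 23 a0 55 2f
[1] 0x11->0x03 len=4 : cb 9a 23 a0
[2] 0x05->0x0f len=8 : 23 a0 8d cb 9a 23 a0 55
[3] 0x0f->0x01 len=5 : 23 a0 8d cb 9a
query mem[0x16]=0x55, mem[0x11]=0x8d, mem[0x04]=0xcb, mem[0x06]=0xa0, mem[0x15]=0xa0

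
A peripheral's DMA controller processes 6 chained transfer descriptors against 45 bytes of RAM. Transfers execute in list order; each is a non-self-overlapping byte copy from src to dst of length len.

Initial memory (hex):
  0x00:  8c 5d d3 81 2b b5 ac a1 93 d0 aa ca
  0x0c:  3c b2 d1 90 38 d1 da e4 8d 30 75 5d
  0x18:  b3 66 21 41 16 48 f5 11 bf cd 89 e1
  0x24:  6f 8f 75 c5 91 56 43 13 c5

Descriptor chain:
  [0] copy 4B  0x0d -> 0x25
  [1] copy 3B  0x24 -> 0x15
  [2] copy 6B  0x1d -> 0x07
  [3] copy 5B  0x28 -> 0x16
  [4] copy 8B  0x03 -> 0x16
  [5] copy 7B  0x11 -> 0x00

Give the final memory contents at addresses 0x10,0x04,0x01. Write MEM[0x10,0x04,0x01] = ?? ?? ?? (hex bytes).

MEM[0x10,0x04,0x01] = 38 6f da

[0] 0x0d->0x25 len=4 : b2 d1 90 38
[1] 0x24->0x15 len=3 : 6f b2 d1
[2] 0x1d->0x07 len=6 : 48 f5 11 bf cd 89
[3] 0x28->0x16 len=5 : 38 56 43 13 c5
[4] 0x03->0x16 len=8 : 81 2b b5 ac 48 f5 11 bf
[5] 0x11->0x00 len=7 : d1 da e4 8d 6f 81 2b
query mem[0x10]=0x38, mem[0x04]=0x6f, mem[0x01]=0xda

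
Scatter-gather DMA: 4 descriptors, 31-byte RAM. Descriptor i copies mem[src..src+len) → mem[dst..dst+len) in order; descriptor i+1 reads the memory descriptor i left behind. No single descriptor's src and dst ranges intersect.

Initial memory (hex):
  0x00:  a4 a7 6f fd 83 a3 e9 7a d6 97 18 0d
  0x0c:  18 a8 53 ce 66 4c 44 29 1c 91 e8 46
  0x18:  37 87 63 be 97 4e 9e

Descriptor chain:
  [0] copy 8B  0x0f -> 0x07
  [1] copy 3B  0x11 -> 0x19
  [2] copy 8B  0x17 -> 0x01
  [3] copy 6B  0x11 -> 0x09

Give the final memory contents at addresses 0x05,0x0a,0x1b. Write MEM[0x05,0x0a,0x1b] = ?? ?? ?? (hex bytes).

MEM[0x05,0x0a,0x1b] = 29 44 29

  after D0: wrote 8B at 0x07 = ce664c44291c91e8
  after D1: wrote 3B at 0x19 = 4c4429
  after D2: wrote 8B at 0x01 = 46374c4429974e9e
  after D3: wrote 6B at 0x09 = 4c44291c91e8
query mem[0x05]=0x29, mem[0x0a]=0x44, mem[0x1b]=0x29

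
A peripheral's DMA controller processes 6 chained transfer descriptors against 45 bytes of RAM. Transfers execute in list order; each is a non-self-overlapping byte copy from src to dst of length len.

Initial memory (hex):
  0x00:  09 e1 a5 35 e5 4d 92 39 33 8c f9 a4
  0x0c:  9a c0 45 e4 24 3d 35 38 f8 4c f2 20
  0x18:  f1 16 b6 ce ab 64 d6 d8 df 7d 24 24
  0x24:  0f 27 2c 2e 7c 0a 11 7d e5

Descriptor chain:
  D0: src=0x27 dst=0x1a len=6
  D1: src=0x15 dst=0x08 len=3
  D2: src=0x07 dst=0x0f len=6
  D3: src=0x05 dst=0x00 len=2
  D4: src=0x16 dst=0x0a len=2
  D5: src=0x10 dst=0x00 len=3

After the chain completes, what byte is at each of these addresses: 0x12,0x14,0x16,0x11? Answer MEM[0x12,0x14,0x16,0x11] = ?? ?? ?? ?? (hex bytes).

D0: mem[0x1a..0x1f] <- [2e 7c 0a 11 7d e5]
D1: mem[0x08..0x0a] <- [4c f2 20]
D2: mem[0x0f..0x14] <- [39 4c f2 20 a4 9a]
D3: mem[0x00..0x01] <- [4d 92]
D4: mem[0x0a..0x0b] <- [f2 20]
D5: mem[0x00..0x02] <- [4c f2 20]
query mem[0x12]=0x20, mem[0x14]=0x9a, mem[0x16]=0xf2, mem[0x11]=0xf2

MEM[0x12,0x14,0x16,0x11] = 20 9a f2 f2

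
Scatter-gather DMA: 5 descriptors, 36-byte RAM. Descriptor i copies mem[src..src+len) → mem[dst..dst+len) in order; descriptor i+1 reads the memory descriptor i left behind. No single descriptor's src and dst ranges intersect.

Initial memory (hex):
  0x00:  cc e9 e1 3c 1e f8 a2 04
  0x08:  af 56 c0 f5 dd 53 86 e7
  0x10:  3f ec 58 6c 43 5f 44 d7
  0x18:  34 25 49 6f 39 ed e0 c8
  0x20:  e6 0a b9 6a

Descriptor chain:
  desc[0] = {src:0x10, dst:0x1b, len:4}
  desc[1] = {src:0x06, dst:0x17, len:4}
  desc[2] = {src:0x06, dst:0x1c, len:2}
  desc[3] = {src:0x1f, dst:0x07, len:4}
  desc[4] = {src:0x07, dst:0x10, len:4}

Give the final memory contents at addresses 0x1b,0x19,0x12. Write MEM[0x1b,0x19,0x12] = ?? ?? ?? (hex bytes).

[0] 0x10->0x1b len=4 : 3f ec 58 6c
[1] 0x06->0x17 len=4 : a2 04 af 56
[2] 0x06->0x1c len=2 : a2 04
[3] 0x1f->0x07 len=4 : c8 e6 0a b9
[4] 0x07->0x10 len=4 : c8 e6 0a b9
query mem[0x1b]=0x3f, mem[0x19]=0xaf, mem[0x12]=0x0a

MEM[0x1b,0x19,0x12] = 3f af 0a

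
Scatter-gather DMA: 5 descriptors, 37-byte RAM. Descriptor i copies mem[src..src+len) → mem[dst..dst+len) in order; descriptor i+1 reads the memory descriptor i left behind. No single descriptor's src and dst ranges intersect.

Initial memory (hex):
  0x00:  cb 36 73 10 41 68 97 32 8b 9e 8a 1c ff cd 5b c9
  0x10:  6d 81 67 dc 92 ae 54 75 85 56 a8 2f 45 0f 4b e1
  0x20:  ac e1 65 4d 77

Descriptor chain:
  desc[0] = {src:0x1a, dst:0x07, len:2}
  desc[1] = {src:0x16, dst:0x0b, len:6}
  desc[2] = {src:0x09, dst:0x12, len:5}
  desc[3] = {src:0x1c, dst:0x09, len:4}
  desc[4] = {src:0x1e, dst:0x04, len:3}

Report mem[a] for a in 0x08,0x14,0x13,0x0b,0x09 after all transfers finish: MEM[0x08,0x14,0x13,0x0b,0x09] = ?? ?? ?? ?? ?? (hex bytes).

[0] 0x1a->0x07 len=2 : a8 2f
[1] 0x16->0x0b len=6 : 54 75 85 56 a8 2f
[2] 0x09->0x12 len=5 : 9e 8a 54 75 85
[3] 0x1c->0x09 len=4 : 45 0f 4b e1
[4] 0x1e->0x04 len=3 : 4b e1 ac
query mem[0x08]=0x2f, mem[0x14]=0x54, mem[0x13]=0x8a, mem[0x0b]=0x4b, mem[0x09]=0x45

MEM[0x08,0x14,0x13,0x0b,0x09] = 2f 54 8a 4b 45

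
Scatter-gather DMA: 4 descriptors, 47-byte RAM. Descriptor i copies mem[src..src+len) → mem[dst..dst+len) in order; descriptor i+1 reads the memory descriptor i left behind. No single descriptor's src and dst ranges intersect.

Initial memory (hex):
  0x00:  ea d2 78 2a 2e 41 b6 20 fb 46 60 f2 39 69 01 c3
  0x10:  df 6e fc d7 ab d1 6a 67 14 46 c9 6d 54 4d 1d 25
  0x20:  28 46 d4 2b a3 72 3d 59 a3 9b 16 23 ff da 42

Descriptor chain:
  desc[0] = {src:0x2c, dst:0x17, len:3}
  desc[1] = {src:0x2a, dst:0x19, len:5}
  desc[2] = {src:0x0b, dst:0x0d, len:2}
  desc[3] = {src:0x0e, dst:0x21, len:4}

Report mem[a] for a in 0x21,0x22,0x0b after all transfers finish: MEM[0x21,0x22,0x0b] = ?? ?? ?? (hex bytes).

#0 dst[0x17+3] := {0xff,0xda,0x42}
#1 dst[0x19+5] := {0x16,0x23,0xff,0xda,0x42}
#2 dst[0x0d+2] := {0xf2,0x39}
#3 dst[0x21+4] := {0x39,0xc3,0xdf,0x6e}
query mem[0x21]=0x39, mem[0x22]=0xc3, mem[0x0b]=0xf2

MEM[0x21,0x22,0x0b] = 39 c3 f2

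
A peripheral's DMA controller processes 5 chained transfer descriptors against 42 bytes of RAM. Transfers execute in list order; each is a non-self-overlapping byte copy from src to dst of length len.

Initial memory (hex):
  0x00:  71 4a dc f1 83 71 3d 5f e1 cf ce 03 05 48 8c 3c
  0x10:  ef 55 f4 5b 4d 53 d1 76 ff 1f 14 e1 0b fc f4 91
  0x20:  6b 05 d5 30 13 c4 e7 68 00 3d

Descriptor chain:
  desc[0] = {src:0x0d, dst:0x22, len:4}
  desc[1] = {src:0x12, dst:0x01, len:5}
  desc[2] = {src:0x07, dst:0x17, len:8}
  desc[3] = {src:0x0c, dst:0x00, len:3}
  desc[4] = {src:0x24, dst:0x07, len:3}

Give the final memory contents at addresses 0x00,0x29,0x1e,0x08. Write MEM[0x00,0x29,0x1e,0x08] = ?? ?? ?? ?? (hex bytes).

MEM[0x00,0x29,0x1e,0x08] = 05 3d 8c ef

#0 dst[0x22+4] := {0x48,0x8c,0x3c,0xef}
#1 dst[0x01+5] := {0xf4,0x5b,0x4d,0x53,0xd1}
#2 dst[0x17+8] := {0x5f,0xe1,0xcf,0xce,0x03,0x05,0x48,0x8c}
#3 dst[0x00+3] := {0x05,0x48,0x8c}
#4 dst[0x07+3] := {0x3c,0xef,0xe7}
query mem[0x00]=0x05, mem[0x29]=0x3d, mem[0x1e]=0x8c, mem[0x08]=0xef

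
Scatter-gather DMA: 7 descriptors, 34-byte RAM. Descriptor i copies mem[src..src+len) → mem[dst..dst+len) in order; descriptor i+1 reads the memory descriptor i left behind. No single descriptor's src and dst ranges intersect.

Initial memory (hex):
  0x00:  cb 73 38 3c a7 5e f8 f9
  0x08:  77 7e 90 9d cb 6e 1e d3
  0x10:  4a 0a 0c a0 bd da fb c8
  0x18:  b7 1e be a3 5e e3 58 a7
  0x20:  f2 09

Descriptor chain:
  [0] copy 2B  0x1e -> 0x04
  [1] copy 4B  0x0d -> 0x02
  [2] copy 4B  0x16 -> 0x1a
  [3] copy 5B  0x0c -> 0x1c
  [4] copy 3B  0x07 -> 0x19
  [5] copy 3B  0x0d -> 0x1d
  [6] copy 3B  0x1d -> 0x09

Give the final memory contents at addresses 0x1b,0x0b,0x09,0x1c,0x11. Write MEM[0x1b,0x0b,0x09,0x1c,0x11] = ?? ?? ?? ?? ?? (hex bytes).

#0 dst[0x04+2] := {0x58,0xa7}
#1 dst[0x02+4] := {0x6e,0x1e,0xd3,0x4a}
#2 dst[0x1a+4] := {0xfb,0xc8,0xb7,0x1e}
#3 dst[0x1c+5] := {0xcb,0x6e,0x1e,0xd3,0x4a}
#4 dst[0x19+3] := {0xf9,0x77,0x7e}
#5 dst[0x1d+3] := {0x6e,0x1e,0xd3}
#6 dst[0x09+3] := {0x6e,0x1e,0xd3}
query mem[0x1b]=0x7e, mem[0x0b]=0xd3, mem[0x09]=0x6e, mem[0x1c]=0xcb, mem[0x11]=0x0a

MEM[0x1b,0x0b,0x09,0x1c,0x11] = 7e d3 6e cb 0a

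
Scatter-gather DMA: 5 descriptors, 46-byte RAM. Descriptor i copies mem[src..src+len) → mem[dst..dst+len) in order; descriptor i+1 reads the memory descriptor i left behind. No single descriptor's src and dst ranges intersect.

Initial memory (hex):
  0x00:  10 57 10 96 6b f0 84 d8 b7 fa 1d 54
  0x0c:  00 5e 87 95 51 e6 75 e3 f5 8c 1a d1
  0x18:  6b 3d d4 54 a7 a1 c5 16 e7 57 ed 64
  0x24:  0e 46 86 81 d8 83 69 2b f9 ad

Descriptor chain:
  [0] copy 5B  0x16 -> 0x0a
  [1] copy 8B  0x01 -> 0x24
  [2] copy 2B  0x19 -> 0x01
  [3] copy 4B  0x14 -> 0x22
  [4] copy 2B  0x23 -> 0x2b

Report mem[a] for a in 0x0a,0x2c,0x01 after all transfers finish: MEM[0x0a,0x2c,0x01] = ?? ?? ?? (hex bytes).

#0 dst[0x0a+5] := {0x1a,0xd1,0x6b,0x3d,0xd4}
#1 dst[0x24+8] := {0x57,0x10,0x96,0x6b,0xf0,0x84,0xd8,0xb7}
#2 dst[0x01+2] := {0x3d,0xd4}
#3 dst[0x22+4] := {0xf5,0x8c,0x1a,0xd1}
#4 dst[0x2b+2] := {0x8c,0x1a}
query mem[0x0a]=0x1a, mem[0x2c]=0x1a, mem[0x01]=0x3d

MEM[0x0a,0x2c,0x01] = 1a 1a 3d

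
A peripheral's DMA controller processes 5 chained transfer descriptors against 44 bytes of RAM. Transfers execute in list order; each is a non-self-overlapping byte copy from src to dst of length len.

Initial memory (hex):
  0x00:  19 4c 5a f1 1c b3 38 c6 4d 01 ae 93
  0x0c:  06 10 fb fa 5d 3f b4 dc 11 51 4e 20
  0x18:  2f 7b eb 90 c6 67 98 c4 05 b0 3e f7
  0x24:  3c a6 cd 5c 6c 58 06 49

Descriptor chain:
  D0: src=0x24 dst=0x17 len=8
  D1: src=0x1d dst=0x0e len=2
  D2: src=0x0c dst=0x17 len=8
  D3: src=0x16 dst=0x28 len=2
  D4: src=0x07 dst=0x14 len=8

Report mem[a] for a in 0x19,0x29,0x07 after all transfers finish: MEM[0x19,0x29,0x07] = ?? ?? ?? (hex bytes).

MEM[0x19,0x29,0x07] = 06 06 c6

  after D0: wrote 8B at 0x17 = 3ca6cd5c6c580649
  after D1: wrote 2B at 0x0e = 0649
  after D2: wrote 8B at 0x17 = 061006495d3fb4dc
  after D3: wrote 2B at 0x28 = 4e06
  after D4: wrote 8B at 0x14 = c64d01ae93061006
query mem[0x19]=0x06, mem[0x29]=0x06, mem[0x07]=0xc6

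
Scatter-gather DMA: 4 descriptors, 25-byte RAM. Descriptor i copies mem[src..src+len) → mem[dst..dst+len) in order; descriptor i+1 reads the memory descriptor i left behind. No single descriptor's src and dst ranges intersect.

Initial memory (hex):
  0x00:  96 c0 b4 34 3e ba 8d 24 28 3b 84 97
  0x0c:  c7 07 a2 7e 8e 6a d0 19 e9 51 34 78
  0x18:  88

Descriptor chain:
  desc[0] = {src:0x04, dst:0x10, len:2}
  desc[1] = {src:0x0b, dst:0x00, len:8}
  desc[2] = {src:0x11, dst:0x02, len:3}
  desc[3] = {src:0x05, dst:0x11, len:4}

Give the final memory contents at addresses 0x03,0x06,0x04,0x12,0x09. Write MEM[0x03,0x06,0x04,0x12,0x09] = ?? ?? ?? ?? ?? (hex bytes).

MEM[0x03,0x06,0x04,0x12,0x09] = d0 ba 19 ba 3b

D0: mem[0x10..0x11] <- [3e ba]
D1: mem[0x00..0x07] <- [97 c7 07 a2 7e 3e ba d0]
D2: mem[0x02..0x04] <- [ba d0 19]
D3: mem[0x11..0x14] <- [3e ba d0 28]
query mem[0x03]=0xd0, mem[0x06]=0xba, mem[0x04]=0x19, mem[0x12]=0xba, mem[0x09]=0x3b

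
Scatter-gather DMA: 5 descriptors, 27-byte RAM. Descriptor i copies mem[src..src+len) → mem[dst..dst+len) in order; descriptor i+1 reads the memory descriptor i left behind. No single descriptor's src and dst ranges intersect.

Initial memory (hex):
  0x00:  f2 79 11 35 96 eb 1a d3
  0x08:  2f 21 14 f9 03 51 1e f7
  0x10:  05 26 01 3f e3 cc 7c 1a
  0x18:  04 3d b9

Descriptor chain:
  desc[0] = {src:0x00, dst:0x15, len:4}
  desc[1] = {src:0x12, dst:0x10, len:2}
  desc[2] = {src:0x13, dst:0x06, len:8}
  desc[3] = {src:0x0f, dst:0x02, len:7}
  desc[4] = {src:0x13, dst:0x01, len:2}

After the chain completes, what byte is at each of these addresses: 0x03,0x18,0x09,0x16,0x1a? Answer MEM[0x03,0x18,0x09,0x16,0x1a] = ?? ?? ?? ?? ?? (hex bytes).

D0: mem[0x15..0x18] <- [f2 79 11 35]
D1: mem[0x10..0x11] <- [01 3f]
D2: mem[0x06..0x0d] <- [3f e3 f2 79 11 35 3d b9]
D3: mem[0x02..0x08] <- [f7 01 3f 01 3f e3 f2]
D4: mem[0x01..0x02] <- [3f e3]
query mem[0x03]=0x01, mem[0x18]=0x35, mem[0x09]=0x79, mem[0x16]=0x79, mem[0x1a]=0xb9

MEM[0x03,0x18,0x09,0x16,0x1a] = 01 35 79 79 b9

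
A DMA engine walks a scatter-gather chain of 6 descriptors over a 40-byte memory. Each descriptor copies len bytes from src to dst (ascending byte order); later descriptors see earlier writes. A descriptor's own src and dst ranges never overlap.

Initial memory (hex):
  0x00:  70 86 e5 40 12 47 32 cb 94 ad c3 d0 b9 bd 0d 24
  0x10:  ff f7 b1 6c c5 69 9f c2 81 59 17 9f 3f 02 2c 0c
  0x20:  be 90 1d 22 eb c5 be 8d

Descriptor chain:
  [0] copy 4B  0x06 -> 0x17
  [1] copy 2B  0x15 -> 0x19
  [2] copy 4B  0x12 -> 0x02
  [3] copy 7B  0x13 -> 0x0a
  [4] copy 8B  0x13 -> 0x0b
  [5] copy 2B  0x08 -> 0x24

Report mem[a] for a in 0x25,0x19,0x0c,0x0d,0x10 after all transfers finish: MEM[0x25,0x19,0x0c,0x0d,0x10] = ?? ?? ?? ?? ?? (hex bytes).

MEM[0x25,0x19,0x0c,0x0d,0x10] = ad 69 c5 69 cb

D0: mem[0x17..0x1a] <- [32 cb 94 ad]
D1: mem[0x19..0x1a] <- [69 9f]
D2: mem[0x02..0x05] <- [b1 6c c5 69]
D3: mem[0x0a..0x10] <- [6c c5 69 9f 32 cb 69]
D4: mem[0x0b..0x12] <- [6c c5 69 9f 32 cb 69 9f]
D5: mem[0x24..0x25] <- [94 ad]
query mem[0x25]=0xad, mem[0x19]=0x69, mem[0x0c]=0xc5, mem[0x0d]=0x69, mem[0x10]=0xcb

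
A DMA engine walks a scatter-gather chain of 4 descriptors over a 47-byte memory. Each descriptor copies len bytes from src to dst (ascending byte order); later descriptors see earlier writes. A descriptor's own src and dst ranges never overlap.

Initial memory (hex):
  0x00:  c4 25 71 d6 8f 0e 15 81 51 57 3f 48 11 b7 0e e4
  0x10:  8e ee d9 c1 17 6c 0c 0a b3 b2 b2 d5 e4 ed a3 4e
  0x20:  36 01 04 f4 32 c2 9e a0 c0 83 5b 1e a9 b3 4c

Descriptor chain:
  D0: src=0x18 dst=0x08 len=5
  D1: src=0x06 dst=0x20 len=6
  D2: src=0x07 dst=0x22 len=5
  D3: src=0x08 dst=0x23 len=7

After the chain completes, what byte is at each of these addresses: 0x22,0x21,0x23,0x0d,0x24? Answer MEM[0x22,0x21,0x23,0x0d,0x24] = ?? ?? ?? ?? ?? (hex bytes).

  after D0: wrote 5B at 0x08 = b3b2b2d5e4
  after D1: wrote 6B at 0x20 = 1581b3b2b2d5
  after D2: wrote 5B at 0x22 = 81b3b2b2d5
  after D3: wrote 7B at 0x23 = b3b2b2d5e4b70e
query mem[0x22]=0x81, mem[0x21]=0x81, mem[0x23]=0xb3, mem[0x0d]=0xb7, mem[0x24]=0xb2

MEM[0x22,0x21,0x23,0x0d,0x24] = 81 81 b3 b7 b2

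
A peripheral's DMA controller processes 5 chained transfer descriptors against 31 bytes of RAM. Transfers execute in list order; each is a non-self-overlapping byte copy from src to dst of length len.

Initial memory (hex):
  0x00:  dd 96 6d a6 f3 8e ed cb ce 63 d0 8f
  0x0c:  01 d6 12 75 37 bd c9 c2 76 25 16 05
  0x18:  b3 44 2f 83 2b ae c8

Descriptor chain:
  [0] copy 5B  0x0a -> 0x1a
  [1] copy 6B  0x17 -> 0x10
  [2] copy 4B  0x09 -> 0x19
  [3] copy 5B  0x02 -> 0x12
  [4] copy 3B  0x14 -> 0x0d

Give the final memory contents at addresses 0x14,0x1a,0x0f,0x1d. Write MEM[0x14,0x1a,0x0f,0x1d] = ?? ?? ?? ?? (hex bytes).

#0 dst[0x1a+5] := {0xd0,0x8f,0x01,0xd6,0x12}
#1 dst[0x10+6] := {0x05,0xb3,0x44,0xd0,0x8f,0x01}
#2 dst[0x19+4] := {0x63,0xd0,0x8f,0x01}
#3 dst[0x12+5] := {0x6d,0xa6,0xf3,0x8e,0xed}
#4 dst[0x0d+3] := {0xf3,0x8e,0xed}
query mem[0x14]=0xf3, mem[0x1a]=0xd0, mem[0x0f]=0xed, mem[0x1d]=0xd6

MEM[0x14,0x1a,0x0f,0x1d] = f3 d0 ed d6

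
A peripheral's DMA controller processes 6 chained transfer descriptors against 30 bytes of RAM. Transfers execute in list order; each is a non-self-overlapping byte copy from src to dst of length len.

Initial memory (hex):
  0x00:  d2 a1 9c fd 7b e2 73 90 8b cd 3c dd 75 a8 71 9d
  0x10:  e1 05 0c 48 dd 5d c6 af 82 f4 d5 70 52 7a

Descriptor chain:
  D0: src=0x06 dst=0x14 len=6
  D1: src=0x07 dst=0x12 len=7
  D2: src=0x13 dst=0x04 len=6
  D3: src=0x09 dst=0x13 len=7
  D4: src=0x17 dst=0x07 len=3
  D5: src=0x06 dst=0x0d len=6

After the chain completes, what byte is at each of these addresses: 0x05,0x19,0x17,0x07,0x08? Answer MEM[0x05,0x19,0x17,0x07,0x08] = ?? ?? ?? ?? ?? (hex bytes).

D0: mem[0x14..0x19] <- [73 90 8b cd 3c dd]
D1: mem[0x12..0x18] <- [90 8b cd 3c dd 75 a8]
D2: mem[0x04..0x09] <- [8b cd 3c dd 75 a8]
D3: mem[0x13..0x19] <- [a8 3c dd 75 a8 71 9d]
D4: mem[0x07..0x09] <- [a8 71 9d]
D5: mem[0x0d..0x12] <- [3c a8 71 9d 3c dd]
query mem[0x05]=0xcd, mem[0x19]=0x9d, mem[0x17]=0xa8, mem[0x07]=0xa8, mem[0x08]=0x71

MEM[0x05,0x19,0x17,0x07,0x08] = cd 9d a8 a8 71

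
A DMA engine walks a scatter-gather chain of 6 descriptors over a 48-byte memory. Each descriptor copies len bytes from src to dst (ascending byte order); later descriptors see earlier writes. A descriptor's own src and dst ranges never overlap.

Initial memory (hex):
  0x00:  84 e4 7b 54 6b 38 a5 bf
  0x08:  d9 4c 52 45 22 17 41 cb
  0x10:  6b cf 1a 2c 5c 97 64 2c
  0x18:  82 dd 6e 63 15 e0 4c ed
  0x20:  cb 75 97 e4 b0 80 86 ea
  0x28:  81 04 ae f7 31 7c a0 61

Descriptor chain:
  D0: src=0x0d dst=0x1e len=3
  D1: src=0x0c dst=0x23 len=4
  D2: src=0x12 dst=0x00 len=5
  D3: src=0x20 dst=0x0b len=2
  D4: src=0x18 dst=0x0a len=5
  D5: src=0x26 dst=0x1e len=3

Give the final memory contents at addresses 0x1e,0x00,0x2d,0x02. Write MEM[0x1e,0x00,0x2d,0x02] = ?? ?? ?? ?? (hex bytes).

[0] 0x0d->0x1e len=3 : 17 41 cb
[1] 0x0c->0x23 len=4 : 22 17 41 cb
[2] 0x12->0x00 len=5 : 1a 2c 5c 97 64
[3] 0x20->0x0b len=2 : cb 75
[4] 0x18->0x0a len=5 : 82 dd 6e 63 15
[5] 0x26->0x1e len=3 : cb ea 81
query mem[0x1e]=0xcb, mem[0x00]=0x1a, mem[0x2d]=0x7c, mem[0x02]=0x5c

MEM[0x1e,0x00,0x2d,0x02] = cb 1a 7c 5c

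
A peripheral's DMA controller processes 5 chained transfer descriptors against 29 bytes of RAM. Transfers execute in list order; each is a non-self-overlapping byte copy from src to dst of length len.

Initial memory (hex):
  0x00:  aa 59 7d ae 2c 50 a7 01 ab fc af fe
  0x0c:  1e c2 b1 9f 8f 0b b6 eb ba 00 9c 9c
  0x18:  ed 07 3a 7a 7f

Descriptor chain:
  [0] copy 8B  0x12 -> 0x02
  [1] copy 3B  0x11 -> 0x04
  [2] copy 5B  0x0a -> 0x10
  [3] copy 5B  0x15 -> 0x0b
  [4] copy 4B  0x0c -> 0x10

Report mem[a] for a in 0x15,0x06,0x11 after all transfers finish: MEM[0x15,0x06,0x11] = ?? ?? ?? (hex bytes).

MEM[0x15,0x06,0x11] = 00 eb 9c

D0: mem[0x02..0x09] <- [b6 eb ba 00 9c 9c ed 07]
D1: mem[0x04..0x06] <- [0b b6 eb]
D2: mem[0x10..0x14] <- [af fe 1e c2 b1]
D3: mem[0x0b..0x0f] <- [00 9c 9c ed 07]
D4: mem[0x10..0x13] <- [9c 9c ed 07]
query mem[0x15]=0x00, mem[0x06]=0xeb, mem[0x11]=0x9c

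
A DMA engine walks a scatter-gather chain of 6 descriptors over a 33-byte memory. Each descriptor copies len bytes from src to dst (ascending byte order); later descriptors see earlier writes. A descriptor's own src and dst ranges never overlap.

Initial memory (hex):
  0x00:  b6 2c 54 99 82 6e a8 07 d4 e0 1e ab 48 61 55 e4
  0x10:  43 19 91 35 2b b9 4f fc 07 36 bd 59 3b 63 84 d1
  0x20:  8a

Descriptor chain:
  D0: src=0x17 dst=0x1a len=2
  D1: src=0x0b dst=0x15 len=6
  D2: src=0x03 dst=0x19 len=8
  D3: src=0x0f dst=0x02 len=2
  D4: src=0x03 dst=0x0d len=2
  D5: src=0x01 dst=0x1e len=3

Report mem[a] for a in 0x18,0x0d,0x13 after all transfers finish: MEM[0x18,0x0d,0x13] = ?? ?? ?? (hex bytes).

MEM[0x18,0x0d,0x13] = 55 43 35

#0 dst[0x1a+2] := {0xfc,0x07}
#1 dst[0x15+6] := {0xab,0x48,0x61,0x55,0xe4,0x43}
#2 dst[0x19+8] := {0x99,0x82,0x6e,0xa8,0x07,0xd4,0xe0,0x1e}
#3 dst[0x02+2] := {0xe4,0x43}
#4 dst[0x0d+2] := {0x43,0x82}
#5 dst[0x1e+3] := {0x2c,0xe4,0x43}
query mem[0x18]=0x55, mem[0x0d]=0x43, mem[0x13]=0x35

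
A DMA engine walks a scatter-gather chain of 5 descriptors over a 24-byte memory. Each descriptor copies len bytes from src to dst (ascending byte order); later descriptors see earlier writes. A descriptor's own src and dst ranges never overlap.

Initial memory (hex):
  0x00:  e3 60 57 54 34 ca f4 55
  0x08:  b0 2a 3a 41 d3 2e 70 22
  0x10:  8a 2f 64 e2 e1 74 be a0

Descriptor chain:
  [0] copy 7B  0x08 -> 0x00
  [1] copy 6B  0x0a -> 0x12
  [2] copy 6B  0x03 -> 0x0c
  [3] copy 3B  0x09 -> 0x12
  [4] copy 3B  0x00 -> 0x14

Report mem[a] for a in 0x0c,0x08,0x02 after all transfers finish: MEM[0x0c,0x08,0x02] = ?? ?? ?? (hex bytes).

  after D0: wrote 7B at 0x00 = b02a3a41d32e70
  after D1: wrote 6B at 0x12 = 3a41d32e7022
  after D2: wrote 6B at 0x0c = 41d32e7055b0
  after D3: wrote 3B at 0x12 = 2a3a41
  after D4: wrote 3B at 0x14 = b02a3a
query mem[0x0c]=0x41, mem[0x08]=0xb0, mem[0x02]=0x3a

MEM[0x0c,0x08,0x02] = 41 b0 3a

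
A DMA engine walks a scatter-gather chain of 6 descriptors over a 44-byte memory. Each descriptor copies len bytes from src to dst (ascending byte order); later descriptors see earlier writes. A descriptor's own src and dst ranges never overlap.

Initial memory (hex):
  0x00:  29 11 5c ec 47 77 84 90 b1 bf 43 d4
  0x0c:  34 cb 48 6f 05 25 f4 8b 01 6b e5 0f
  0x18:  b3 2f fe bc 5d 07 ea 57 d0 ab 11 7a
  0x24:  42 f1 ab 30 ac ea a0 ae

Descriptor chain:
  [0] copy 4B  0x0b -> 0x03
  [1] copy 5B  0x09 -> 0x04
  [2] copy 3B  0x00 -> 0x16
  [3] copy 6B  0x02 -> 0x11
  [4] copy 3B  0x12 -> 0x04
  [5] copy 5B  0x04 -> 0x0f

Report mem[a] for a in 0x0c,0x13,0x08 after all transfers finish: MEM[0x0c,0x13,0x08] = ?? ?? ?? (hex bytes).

[0] 0x0b->0x03 len=4 : d4 34 cb 48
[1] 0x09->0x04 len=5 : bf 43 d4 34 cb
[2] 0x00->0x16 len=3 : 29 11 5c
[3] 0x02->0x11 len=6 : 5c d4 bf 43 d4 34
[4] 0x12->0x04 len=3 : d4 bf 43
[5] 0x04->0x0f len=5 : d4 bf 43 34 cb
query mem[0x0c]=0x34, mem[0x13]=0xcb, mem[0x08]=0xcb

MEM[0x0c,0x13,0x08] = 34 cb cb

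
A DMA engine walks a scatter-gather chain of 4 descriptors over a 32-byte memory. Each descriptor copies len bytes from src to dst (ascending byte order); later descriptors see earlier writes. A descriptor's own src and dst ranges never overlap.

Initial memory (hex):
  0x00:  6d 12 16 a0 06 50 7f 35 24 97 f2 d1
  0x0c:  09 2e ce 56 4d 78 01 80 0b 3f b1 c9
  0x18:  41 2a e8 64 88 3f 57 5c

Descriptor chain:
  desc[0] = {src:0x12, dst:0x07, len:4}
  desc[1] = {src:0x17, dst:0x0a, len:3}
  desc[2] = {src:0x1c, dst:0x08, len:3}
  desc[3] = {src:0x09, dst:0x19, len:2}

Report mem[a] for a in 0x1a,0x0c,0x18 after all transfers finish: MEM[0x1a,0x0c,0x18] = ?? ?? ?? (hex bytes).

  after D0: wrote 4B at 0x07 = 01800b3f
  after D1: wrote 3B at 0x0a = c9412a
  after D2: wrote 3B at 0x08 = 883f57
  after D3: wrote 2B at 0x19 = 3f57
query mem[0x1a]=0x57, mem[0x0c]=0x2a, mem[0x18]=0x41

MEM[0x1a,0x0c,0x18] = 57 2a 41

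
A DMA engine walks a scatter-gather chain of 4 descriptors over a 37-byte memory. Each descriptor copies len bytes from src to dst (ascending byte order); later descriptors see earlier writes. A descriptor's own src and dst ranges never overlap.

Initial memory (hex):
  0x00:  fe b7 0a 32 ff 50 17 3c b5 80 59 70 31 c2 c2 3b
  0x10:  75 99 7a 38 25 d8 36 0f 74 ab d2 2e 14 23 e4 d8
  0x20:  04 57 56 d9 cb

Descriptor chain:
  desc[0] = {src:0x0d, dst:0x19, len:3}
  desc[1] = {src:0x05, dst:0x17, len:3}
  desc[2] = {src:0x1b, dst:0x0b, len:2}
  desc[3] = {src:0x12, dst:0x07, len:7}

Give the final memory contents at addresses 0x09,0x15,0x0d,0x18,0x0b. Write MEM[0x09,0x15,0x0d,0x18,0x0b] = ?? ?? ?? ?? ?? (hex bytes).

  after D0: wrote 3B at 0x19 = c2c23b
  after D1: wrote 3B at 0x17 = 50173c
  after D2: wrote 2B at 0x0b = 3b14
  after D3: wrote 7B at 0x07 = 7a3825d8365017
query mem[0x09]=0x25, mem[0x15]=0xd8, mem[0x0d]=0x17, mem[0x18]=0x17, mem[0x0b]=0x36

MEM[0x09,0x15,0x0d,0x18,0x0b] = 25 d8 17 17 36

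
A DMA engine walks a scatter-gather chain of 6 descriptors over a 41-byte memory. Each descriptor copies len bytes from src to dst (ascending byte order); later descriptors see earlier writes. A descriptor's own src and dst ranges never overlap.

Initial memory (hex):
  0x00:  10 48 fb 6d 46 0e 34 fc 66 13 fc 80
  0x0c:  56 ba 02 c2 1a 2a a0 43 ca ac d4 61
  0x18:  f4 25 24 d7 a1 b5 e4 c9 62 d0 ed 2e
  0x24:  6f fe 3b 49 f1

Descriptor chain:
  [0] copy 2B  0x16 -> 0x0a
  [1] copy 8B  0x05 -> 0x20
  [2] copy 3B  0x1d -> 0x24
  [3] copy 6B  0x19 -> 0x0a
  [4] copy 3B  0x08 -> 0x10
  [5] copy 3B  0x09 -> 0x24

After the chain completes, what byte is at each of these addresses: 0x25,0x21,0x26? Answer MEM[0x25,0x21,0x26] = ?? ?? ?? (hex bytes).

#0 dst[0x0a+2] := {0xd4,0x61}
#1 dst[0x20+8] := {0x0e,0x34,0xfc,0x66,0x13,0xd4,0x61,0x56}
#2 dst[0x24+3] := {0xb5,0xe4,0xc9}
#3 dst[0x0a+6] := {0x25,0x24,0xd7,0xa1,0xb5,0xe4}
#4 dst[0x10+3] := {0x66,0x13,0x25}
#5 dst[0x24+3] := {0x13,0x25,0x24}
query mem[0x25]=0x25, mem[0x21]=0x34, mem[0x26]=0x24

MEM[0x25,0x21,0x26] = 25 34 24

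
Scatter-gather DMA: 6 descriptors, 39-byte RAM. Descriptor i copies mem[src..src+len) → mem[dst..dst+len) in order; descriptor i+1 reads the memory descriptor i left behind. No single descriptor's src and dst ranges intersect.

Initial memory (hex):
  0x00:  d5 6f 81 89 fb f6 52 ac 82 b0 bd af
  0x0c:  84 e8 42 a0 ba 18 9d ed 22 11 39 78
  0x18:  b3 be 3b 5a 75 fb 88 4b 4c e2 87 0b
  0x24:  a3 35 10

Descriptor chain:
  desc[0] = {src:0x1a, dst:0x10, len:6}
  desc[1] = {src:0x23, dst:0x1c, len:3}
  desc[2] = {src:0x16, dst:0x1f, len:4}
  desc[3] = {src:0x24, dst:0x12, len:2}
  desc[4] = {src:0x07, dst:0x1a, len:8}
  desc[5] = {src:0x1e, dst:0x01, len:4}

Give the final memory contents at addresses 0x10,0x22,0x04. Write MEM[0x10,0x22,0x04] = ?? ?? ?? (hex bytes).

[0] 0x1a->0x10 len=6 : 3b 5a 75 fb 88 4b
[1] 0x23->0x1c len=3 : 0b a3 35
[2] 0x16->0x1f len=4 : 39 78 b3 be
[3] 0x24->0x12 len=2 : a3 35
[4] 0x07->0x1a len=8 : ac 82 b0 bd af 84 e8 42
[5] 0x1e->0x01 len=4 : af 84 e8 42
query mem[0x10]=0x3b, mem[0x22]=0xbe, mem[0x04]=0x42

MEM[0x10,0x22,0x04] = 3b be 42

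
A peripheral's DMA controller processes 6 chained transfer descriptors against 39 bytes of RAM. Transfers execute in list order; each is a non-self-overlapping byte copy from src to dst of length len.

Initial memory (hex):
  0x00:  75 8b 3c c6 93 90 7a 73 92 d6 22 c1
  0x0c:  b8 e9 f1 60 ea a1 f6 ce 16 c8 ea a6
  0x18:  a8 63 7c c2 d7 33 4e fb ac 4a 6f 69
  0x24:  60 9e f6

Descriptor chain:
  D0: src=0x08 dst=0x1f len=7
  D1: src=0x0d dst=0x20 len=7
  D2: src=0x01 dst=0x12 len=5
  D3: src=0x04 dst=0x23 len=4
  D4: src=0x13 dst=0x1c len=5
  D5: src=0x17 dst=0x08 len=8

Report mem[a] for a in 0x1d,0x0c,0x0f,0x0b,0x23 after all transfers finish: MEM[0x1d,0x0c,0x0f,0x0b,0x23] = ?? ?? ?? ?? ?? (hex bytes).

MEM[0x1d,0x0c,0x0f,0x0b,0x23] = c6 c2 93 7c 93

#0 dst[0x1f+7] := {0x92,0xd6,0x22,0xc1,0xb8,0xe9,0xf1}
#1 dst[0x20+7] := {0xe9,0xf1,0x60,0xea,0xa1,0xf6,0xce}
#2 dst[0x12+5] := {0x8b,0x3c,0xc6,0x93,0x90}
#3 dst[0x23+4] := {0x93,0x90,0x7a,0x73}
#4 dst[0x1c+5] := {0x3c,0xc6,0x93,0x90,0xa6}
#5 dst[0x08+8] := {0xa6,0xa8,0x63,0x7c,0xc2,0x3c,0xc6,0x93}
query mem[0x1d]=0xc6, mem[0x0c]=0xc2, mem[0x0f]=0x93, mem[0x0b]=0x7c, mem[0x23]=0x93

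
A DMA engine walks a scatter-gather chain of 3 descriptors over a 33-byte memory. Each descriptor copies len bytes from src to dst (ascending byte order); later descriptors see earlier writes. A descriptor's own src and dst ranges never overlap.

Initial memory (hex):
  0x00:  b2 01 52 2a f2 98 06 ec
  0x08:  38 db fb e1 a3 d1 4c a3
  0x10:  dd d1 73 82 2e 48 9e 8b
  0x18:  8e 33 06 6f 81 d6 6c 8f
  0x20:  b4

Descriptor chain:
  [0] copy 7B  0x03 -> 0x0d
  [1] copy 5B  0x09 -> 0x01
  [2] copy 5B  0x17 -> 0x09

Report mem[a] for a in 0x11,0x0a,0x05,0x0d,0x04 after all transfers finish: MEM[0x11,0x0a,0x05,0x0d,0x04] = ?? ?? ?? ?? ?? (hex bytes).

D0: mem[0x0d..0x13] <- [2a f2 98 06 ec 38 db]
D1: mem[0x01..0x05] <- [db fb e1 a3 2a]
D2: mem[0x09..0x0d] <- [8b 8e 33 06 6f]
query mem[0x11]=0xec, mem[0x0a]=0x8e, mem[0x05]=0x2a, mem[0x0d]=0x6f, mem[0x04]=0xa3

MEM[0x11,0x0a,0x05,0x0d,0x04] = ec 8e 2a 6f a3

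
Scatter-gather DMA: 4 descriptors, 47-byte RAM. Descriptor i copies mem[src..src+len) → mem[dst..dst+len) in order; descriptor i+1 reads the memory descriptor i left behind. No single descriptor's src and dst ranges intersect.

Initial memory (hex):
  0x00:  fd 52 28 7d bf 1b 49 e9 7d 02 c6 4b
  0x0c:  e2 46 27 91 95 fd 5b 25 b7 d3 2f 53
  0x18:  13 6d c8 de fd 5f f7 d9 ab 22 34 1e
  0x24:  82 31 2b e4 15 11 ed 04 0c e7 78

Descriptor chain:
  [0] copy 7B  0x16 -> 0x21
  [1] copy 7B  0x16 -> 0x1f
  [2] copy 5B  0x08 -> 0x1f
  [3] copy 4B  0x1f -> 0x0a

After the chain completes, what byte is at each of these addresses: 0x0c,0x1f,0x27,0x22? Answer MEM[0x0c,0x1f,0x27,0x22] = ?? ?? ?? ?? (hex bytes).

MEM[0x0c,0x1f,0x27,0x22] = c6 7d fd 4b

[0] 0x16->0x21 len=7 : 2f 53 13 6d c8 de fd
[1] 0x16->0x1f len=7 : 2f 53 13 6d c8 de fd
[2] 0x08->0x1f len=5 : 7d 02 c6 4b e2
[3] 0x1f->0x0a len=4 : 7d 02 c6 4b
query mem[0x0c]=0xc6, mem[0x1f]=0x7d, mem[0x27]=0xfd, mem[0x22]=0x4b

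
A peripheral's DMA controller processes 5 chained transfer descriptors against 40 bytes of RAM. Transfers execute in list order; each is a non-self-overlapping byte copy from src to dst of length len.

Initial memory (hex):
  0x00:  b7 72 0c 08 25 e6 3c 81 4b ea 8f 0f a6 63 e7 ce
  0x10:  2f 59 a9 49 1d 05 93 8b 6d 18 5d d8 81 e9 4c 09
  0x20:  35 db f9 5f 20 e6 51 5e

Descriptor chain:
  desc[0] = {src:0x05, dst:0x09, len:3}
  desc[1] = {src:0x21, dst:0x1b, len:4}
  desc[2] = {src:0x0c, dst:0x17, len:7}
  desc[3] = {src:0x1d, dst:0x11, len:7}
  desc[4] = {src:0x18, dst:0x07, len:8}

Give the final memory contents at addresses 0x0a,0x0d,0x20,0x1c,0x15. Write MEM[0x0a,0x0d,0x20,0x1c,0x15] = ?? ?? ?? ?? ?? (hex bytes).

D0: mem[0x09..0x0b] <- [e6 3c 81]
D1: mem[0x1b..0x1e] <- [db f9 5f 20]
D2: mem[0x17..0x1d] <- [a6 63 e7 ce 2f 59 a9]
D3: mem[0x11..0x17] <- [a9 20 09 35 db f9 5f]
D4: mem[0x07..0x0e] <- [63 e7 ce 2f 59 a9 20 09]
query mem[0x0a]=0x2f, mem[0x0d]=0x20, mem[0x20]=0x35, mem[0x1c]=0x59, mem[0x15]=0xdb

MEM[0x0a,0x0d,0x20,0x1c,0x15] = 2f 20 35 59 db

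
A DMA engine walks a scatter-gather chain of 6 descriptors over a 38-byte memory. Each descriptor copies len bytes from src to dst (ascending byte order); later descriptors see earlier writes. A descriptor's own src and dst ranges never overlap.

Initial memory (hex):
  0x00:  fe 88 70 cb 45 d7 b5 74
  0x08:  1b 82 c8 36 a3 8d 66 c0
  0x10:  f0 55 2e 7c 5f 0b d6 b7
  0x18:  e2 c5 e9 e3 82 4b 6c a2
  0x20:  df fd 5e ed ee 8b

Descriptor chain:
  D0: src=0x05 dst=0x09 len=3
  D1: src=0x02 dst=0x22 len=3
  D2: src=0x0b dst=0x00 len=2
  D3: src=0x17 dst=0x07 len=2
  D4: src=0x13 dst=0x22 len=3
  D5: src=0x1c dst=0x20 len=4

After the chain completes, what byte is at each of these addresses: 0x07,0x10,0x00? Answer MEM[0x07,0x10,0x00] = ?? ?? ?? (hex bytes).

MEM[0x07,0x10,0x00] = b7 f0 74

[0] 0x05->0x09 len=3 : d7 b5 74
[1] 0x02->0x22 len=3 : 70 cb 45
[2] 0x0b->0x00 len=2 : 74 a3
[3] 0x17->0x07 len=2 : b7 e2
[4] 0x13->0x22 len=3 : 7c 5f 0b
[5] 0x1c->0x20 len=4 : 82 4b 6c a2
query mem[0x07]=0xb7, mem[0x10]=0xf0, mem[0x00]=0x74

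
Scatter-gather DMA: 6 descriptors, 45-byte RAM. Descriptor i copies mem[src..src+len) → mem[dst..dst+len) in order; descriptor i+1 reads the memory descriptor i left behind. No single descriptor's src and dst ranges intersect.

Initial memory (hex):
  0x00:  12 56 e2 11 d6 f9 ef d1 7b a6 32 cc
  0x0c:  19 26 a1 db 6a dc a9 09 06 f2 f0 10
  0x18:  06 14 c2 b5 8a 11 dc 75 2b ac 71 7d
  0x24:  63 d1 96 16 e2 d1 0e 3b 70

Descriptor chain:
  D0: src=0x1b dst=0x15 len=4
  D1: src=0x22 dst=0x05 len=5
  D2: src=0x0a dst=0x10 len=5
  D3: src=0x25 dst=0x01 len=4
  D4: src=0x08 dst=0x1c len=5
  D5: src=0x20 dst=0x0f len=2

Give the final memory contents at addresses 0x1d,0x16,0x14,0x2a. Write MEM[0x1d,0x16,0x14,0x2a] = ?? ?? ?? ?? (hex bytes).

MEM[0x1d,0x16,0x14,0x2a] = 96 8a a1 0e

[0] 0x1b->0x15 len=4 : b5 8a 11 dc
[1] 0x22->0x05 len=5 : 71 7d 63 d1 96
[2] 0x0a->0x10 len=5 : 32 cc 19 26 a1
[3] 0x25->0x01 len=4 : d1 96 16 e2
[4] 0x08->0x1c len=5 : d1 96 32 cc 19
[5] 0x20->0x0f len=2 : 19 ac
query mem[0x1d]=0x96, mem[0x16]=0x8a, mem[0x14]=0xa1, mem[0x2a]=0x0e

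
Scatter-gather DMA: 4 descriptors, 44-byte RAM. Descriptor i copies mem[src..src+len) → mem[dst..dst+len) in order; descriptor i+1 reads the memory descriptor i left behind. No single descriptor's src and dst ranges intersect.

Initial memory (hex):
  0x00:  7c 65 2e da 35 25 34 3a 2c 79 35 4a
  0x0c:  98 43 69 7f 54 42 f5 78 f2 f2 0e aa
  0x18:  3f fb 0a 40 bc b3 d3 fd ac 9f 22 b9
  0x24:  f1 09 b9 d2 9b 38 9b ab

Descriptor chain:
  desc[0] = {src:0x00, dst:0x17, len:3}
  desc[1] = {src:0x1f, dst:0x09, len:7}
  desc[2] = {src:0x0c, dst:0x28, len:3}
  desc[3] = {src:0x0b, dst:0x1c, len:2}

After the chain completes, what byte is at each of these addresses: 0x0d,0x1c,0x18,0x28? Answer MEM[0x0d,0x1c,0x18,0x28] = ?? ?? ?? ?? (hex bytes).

[0] 0x00->0x17 len=3 : 7c 65 2e
[1] 0x1f->0x09 len=7 : fd ac 9f 22 b9 f1 09
[2] 0x0c->0x28 len=3 : 22 b9 f1
[3] 0x0b->0x1c len=2 : 9f 22
query mem[0x0d]=0xb9, mem[0x1c]=0x9f, mem[0x18]=0x65, mem[0x28]=0x22

MEM[0x0d,0x1c,0x18,0x28] = b9 9f 65 22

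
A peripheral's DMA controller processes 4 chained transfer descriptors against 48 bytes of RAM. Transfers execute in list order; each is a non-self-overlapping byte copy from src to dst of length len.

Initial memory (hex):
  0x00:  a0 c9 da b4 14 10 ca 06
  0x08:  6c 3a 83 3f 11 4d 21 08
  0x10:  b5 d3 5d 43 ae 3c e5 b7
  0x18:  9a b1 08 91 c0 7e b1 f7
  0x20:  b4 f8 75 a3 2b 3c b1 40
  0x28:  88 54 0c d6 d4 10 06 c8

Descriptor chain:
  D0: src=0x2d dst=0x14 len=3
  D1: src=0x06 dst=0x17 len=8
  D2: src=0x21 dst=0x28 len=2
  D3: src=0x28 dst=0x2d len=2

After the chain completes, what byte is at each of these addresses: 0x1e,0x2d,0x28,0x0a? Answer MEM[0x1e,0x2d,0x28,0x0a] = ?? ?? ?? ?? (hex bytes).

[0] 0x2d->0x14 len=3 : 10 06 c8
[1] 0x06->0x17 len=8 : ca 06 6c 3a 83 3f 11 4d
[2] 0x21->0x28 len=2 : f8 75
[3] 0x28->0x2d len=2 : f8 75
query mem[0x1e]=0x4d, mem[0x2d]=0xf8, mem[0x28]=0xf8, mem[0x0a]=0x83

MEM[0x1e,0x2d,0x28,0x0a] = 4d f8 f8 83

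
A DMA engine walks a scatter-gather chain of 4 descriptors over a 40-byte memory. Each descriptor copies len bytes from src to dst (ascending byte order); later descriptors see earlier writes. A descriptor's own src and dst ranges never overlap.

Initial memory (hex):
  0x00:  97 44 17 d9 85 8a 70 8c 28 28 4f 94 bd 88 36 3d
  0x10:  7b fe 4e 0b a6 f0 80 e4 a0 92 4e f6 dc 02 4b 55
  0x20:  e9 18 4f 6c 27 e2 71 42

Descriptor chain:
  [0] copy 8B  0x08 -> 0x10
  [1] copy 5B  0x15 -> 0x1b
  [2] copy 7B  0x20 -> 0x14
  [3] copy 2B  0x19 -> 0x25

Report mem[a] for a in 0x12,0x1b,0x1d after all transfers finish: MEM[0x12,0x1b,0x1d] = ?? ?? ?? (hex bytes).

[0] 0x08->0x10 len=8 : 28 28 4f 94 bd 88 36 3d
[1] 0x15->0x1b len=5 : 88 36 3d a0 92
[2] 0x20->0x14 len=7 : e9 18 4f 6c 27 e2 71
[3] 0x19->0x25 len=2 : e2 71
query mem[0x12]=0x4f, mem[0x1b]=0x88, mem[0x1d]=0x3d

MEM[0x12,0x1b,0x1d] = 4f 88 3d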